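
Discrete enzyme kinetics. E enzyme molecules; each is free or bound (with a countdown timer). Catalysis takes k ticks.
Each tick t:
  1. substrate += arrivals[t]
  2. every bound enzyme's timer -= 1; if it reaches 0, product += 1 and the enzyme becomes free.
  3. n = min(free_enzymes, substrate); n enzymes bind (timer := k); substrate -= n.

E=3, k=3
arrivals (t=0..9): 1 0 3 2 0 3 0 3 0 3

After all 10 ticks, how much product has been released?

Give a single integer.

t=0: arr=1 -> substrate=0 bound=1 product=0
t=1: arr=0 -> substrate=0 bound=1 product=0
t=2: arr=3 -> substrate=1 bound=3 product=0
t=3: arr=2 -> substrate=2 bound=3 product=1
t=4: arr=0 -> substrate=2 bound=3 product=1
t=5: arr=3 -> substrate=3 bound=3 product=3
t=6: arr=0 -> substrate=2 bound=3 product=4
t=7: arr=3 -> substrate=5 bound=3 product=4
t=8: arr=0 -> substrate=3 bound=3 product=6
t=9: arr=3 -> substrate=5 bound=3 product=7

Answer: 7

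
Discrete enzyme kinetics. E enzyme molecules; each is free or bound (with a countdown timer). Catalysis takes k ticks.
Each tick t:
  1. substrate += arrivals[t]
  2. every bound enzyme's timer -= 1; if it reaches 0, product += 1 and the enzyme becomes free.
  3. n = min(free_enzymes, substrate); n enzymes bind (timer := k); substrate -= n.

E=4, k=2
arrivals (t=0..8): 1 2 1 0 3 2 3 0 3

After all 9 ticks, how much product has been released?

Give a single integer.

Answer: 11

Derivation:
t=0: arr=1 -> substrate=0 bound=1 product=0
t=1: arr=2 -> substrate=0 bound=3 product=0
t=2: arr=1 -> substrate=0 bound=3 product=1
t=3: arr=0 -> substrate=0 bound=1 product=3
t=4: arr=3 -> substrate=0 bound=3 product=4
t=5: arr=2 -> substrate=1 bound=4 product=4
t=6: arr=3 -> substrate=1 bound=4 product=7
t=7: arr=0 -> substrate=0 bound=4 product=8
t=8: arr=3 -> substrate=0 bound=4 product=11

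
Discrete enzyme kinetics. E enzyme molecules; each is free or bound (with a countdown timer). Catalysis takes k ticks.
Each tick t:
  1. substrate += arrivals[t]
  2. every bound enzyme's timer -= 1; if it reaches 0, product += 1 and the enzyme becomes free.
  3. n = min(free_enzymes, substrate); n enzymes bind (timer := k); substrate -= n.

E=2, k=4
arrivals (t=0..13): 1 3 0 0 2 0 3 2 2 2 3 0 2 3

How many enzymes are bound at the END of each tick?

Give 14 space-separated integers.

Answer: 1 2 2 2 2 2 2 2 2 2 2 2 2 2

Derivation:
t=0: arr=1 -> substrate=0 bound=1 product=0
t=1: arr=3 -> substrate=2 bound=2 product=0
t=2: arr=0 -> substrate=2 bound=2 product=0
t=3: arr=0 -> substrate=2 bound=2 product=0
t=4: arr=2 -> substrate=3 bound=2 product=1
t=5: arr=0 -> substrate=2 bound=2 product=2
t=6: arr=3 -> substrate=5 bound=2 product=2
t=7: arr=2 -> substrate=7 bound=2 product=2
t=8: arr=2 -> substrate=8 bound=2 product=3
t=9: arr=2 -> substrate=9 bound=2 product=4
t=10: arr=3 -> substrate=12 bound=2 product=4
t=11: arr=0 -> substrate=12 bound=2 product=4
t=12: arr=2 -> substrate=13 bound=2 product=5
t=13: arr=3 -> substrate=15 bound=2 product=6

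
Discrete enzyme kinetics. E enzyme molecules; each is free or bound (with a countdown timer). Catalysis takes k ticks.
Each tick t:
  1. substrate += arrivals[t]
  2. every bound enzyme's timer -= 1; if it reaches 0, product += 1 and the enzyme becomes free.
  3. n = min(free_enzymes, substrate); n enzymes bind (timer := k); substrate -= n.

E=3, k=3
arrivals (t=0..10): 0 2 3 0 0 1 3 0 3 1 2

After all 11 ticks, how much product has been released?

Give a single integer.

t=0: arr=0 -> substrate=0 bound=0 product=0
t=1: arr=2 -> substrate=0 bound=2 product=0
t=2: arr=3 -> substrate=2 bound=3 product=0
t=3: arr=0 -> substrate=2 bound=3 product=0
t=4: arr=0 -> substrate=0 bound=3 product=2
t=5: arr=1 -> substrate=0 bound=3 product=3
t=6: arr=3 -> substrate=3 bound=3 product=3
t=7: arr=0 -> substrate=1 bound=3 product=5
t=8: arr=3 -> substrate=3 bound=3 product=6
t=9: arr=1 -> substrate=4 bound=3 product=6
t=10: arr=2 -> substrate=4 bound=3 product=8

Answer: 8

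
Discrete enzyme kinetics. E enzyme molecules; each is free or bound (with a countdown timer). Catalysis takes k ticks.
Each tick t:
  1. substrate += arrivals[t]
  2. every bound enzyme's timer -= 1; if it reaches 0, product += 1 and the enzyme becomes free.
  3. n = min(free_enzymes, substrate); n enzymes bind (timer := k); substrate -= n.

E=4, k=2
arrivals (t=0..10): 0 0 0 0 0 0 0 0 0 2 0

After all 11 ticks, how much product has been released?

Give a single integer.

t=0: arr=0 -> substrate=0 bound=0 product=0
t=1: arr=0 -> substrate=0 bound=0 product=0
t=2: arr=0 -> substrate=0 bound=0 product=0
t=3: arr=0 -> substrate=0 bound=0 product=0
t=4: arr=0 -> substrate=0 bound=0 product=0
t=5: arr=0 -> substrate=0 bound=0 product=0
t=6: arr=0 -> substrate=0 bound=0 product=0
t=7: arr=0 -> substrate=0 bound=0 product=0
t=8: arr=0 -> substrate=0 bound=0 product=0
t=9: arr=2 -> substrate=0 bound=2 product=0
t=10: arr=0 -> substrate=0 bound=2 product=0

Answer: 0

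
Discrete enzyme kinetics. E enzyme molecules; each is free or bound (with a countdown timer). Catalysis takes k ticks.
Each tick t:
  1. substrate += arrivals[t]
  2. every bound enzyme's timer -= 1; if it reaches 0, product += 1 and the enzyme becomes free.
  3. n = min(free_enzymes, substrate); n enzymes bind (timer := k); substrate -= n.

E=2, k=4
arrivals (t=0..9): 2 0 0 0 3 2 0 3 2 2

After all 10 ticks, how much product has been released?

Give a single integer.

Answer: 4

Derivation:
t=0: arr=2 -> substrate=0 bound=2 product=0
t=1: arr=0 -> substrate=0 bound=2 product=0
t=2: arr=0 -> substrate=0 bound=2 product=0
t=3: arr=0 -> substrate=0 bound=2 product=0
t=4: arr=3 -> substrate=1 bound=2 product=2
t=5: arr=2 -> substrate=3 bound=2 product=2
t=6: arr=0 -> substrate=3 bound=2 product=2
t=7: arr=3 -> substrate=6 bound=2 product=2
t=8: arr=2 -> substrate=6 bound=2 product=4
t=9: arr=2 -> substrate=8 bound=2 product=4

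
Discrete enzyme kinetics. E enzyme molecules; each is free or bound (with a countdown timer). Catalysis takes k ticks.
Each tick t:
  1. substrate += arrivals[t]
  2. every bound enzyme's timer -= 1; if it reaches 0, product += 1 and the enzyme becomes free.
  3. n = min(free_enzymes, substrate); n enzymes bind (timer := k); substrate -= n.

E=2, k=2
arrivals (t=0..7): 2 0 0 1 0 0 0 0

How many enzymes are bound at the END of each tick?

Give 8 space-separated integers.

Answer: 2 2 0 1 1 0 0 0

Derivation:
t=0: arr=2 -> substrate=0 bound=2 product=0
t=1: arr=0 -> substrate=0 bound=2 product=0
t=2: arr=0 -> substrate=0 bound=0 product=2
t=3: arr=1 -> substrate=0 bound=1 product=2
t=4: arr=0 -> substrate=0 bound=1 product=2
t=5: arr=0 -> substrate=0 bound=0 product=3
t=6: arr=0 -> substrate=0 bound=0 product=3
t=7: arr=0 -> substrate=0 bound=0 product=3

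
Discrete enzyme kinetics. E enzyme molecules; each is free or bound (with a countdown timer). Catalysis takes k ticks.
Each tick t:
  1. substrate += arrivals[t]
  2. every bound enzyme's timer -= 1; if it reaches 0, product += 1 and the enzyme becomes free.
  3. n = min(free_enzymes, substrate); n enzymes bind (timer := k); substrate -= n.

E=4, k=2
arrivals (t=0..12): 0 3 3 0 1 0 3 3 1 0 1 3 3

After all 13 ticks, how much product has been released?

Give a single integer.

t=0: arr=0 -> substrate=0 bound=0 product=0
t=1: arr=3 -> substrate=0 bound=3 product=0
t=2: arr=3 -> substrate=2 bound=4 product=0
t=3: arr=0 -> substrate=0 bound=3 product=3
t=4: arr=1 -> substrate=0 bound=3 product=4
t=5: arr=0 -> substrate=0 bound=1 product=6
t=6: arr=3 -> substrate=0 bound=3 product=7
t=7: arr=3 -> substrate=2 bound=4 product=7
t=8: arr=1 -> substrate=0 bound=4 product=10
t=9: arr=0 -> substrate=0 bound=3 product=11
t=10: arr=1 -> substrate=0 bound=1 product=14
t=11: arr=3 -> substrate=0 bound=4 product=14
t=12: arr=3 -> substrate=2 bound=4 product=15

Answer: 15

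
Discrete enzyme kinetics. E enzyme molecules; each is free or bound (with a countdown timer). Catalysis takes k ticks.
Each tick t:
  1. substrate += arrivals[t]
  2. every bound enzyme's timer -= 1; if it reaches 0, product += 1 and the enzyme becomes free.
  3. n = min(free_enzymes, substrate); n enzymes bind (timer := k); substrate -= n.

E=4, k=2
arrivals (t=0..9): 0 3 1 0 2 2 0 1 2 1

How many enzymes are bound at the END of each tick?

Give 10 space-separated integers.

Answer: 0 3 4 1 2 4 2 1 3 3

Derivation:
t=0: arr=0 -> substrate=0 bound=0 product=0
t=1: arr=3 -> substrate=0 bound=3 product=0
t=2: arr=1 -> substrate=0 bound=4 product=0
t=3: arr=0 -> substrate=0 bound=1 product=3
t=4: arr=2 -> substrate=0 bound=2 product=4
t=5: arr=2 -> substrate=0 bound=4 product=4
t=6: arr=0 -> substrate=0 bound=2 product=6
t=7: arr=1 -> substrate=0 bound=1 product=8
t=8: arr=2 -> substrate=0 bound=3 product=8
t=9: arr=1 -> substrate=0 bound=3 product=9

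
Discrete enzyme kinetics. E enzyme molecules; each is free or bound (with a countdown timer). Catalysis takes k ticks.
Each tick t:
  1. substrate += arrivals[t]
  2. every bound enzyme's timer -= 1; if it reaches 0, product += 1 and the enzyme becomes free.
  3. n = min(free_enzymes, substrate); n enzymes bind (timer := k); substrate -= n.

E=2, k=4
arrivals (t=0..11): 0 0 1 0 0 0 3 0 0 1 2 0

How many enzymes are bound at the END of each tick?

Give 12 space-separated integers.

t=0: arr=0 -> substrate=0 bound=0 product=0
t=1: arr=0 -> substrate=0 bound=0 product=0
t=2: arr=1 -> substrate=0 bound=1 product=0
t=3: arr=0 -> substrate=0 bound=1 product=0
t=4: arr=0 -> substrate=0 bound=1 product=0
t=5: arr=0 -> substrate=0 bound=1 product=0
t=6: arr=3 -> substrate=1 bound=2 product=1
t=7: arr=0 -> substrate=1 bound=2 product=1
t=8: arr=0 -> substrate=1 bound=2 product=1
t=9: arr=1 -> substrate=2 bound=2 product=1
t=10: arr=2 -> substrate=2 bound=2 product=3
t=11: arr=0 -> substrate=2 bound=2 product=3

Answer: 0 0 1 1 1 1 2 2 2 2 2 2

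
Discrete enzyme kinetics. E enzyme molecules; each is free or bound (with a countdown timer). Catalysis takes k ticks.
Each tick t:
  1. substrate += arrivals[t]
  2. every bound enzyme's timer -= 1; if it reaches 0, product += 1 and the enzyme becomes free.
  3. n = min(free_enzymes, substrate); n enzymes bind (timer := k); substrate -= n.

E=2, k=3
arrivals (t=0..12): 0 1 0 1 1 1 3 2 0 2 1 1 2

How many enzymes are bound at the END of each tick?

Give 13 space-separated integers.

Answer: 0 1 1 2 2 2 2 2 2 2 2 2 2

Derivation:
t=0: arr=0 -> substrate=0 bound=0 product=0
t=1: arr=1 -> substrate=0 bound=1 product=0
t=2: arr=0 -> substrate=0 bound=1 product=0
t=3: arr=1 -> substrate=0 bound=2 product=0
t=4: arr=1 -> substrate=0 bound=2 product=1
t=5: arr=1 -> substrate=1 bound=2 product=1
t=6: arr=3 -> substrate=3 bound=2 product=2
t=7: arr=2 -> substrate=4 bound=2 product=3
t=8: arr=0 -> substrate=4 bound=2 product=3
t=9: arr=2 -> substrate=5 bound=2 product=4
t=10: arr=1 -> substrate=5 bound=2 product=5
t=11: arr=1 -> substrate=6 bound=2 product=5
t=12: arr=2 -> substrate=7 bound=2 product=6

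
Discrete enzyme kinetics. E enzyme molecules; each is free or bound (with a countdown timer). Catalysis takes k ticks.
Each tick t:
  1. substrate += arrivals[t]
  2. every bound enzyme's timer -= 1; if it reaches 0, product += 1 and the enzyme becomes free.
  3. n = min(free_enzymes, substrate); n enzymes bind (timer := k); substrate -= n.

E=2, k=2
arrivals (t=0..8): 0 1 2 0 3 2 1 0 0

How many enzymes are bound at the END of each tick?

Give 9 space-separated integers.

t=0: arr=0 -> substrate=0 bound=0 product=0
t=1: arr=1 -> substrate=0 bound=1 product=0
t=2: arr=2 -> substrate=1 bound=2 product=0
t=3: arr=0 -> substrate=0 bound=2 product=1
t=4: arr=3 -> substrate=2 bound=2 product=2
t=5: arr=2 -> substrate=3 bound=2 product=3
t=6: arr=1 -> substrate=3 bound=2 product=4
t=7: arr=0 -> substrate=2 bound=2 product=5
t=8: arr=0 -> substrate=1 bound=2 product=6

Answer: 0 1 2 2 2 2 2 2 2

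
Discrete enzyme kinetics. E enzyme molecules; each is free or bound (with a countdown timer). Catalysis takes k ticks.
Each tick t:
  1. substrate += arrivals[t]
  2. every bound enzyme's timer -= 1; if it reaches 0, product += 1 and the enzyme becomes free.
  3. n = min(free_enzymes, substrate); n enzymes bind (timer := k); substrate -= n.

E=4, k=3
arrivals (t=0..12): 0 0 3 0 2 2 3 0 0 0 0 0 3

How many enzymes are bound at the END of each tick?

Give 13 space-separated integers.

t=0: arr=0 -> substrate=0 bound=0 product=0
t=1: arr=0 -> substrate=0 bound=0 product=0
t=2: arr=3 -> substrate=0 bound=3 product=0
t=3: arr=0 -> substrate=0 bound=3 product=0
t=4: arr=2 -> substrate=1 bound=4 product=0
t=5: arr=2 -> substrate=0 bound=4 product=3
t=6: arr=3 -> substrate=3 bound=4 product=3
t=7: arr=0 -> substrate=2 bound=4 product=4
t=8: arr=0 -> substrate=0 bound=3 product=7
t=9: arr=0 -> substrate=0 bound=3 product=7
t=10: arr=0 -> substrate=0 bound=2 product=8
t=11: arr=0 -> substrate=0 bound=0 product=10
t=12: arr=3 -> substrate=0 bound=3 product=10

Answer: 0 0 3 3 4 4 4 4 3 3 2 0 3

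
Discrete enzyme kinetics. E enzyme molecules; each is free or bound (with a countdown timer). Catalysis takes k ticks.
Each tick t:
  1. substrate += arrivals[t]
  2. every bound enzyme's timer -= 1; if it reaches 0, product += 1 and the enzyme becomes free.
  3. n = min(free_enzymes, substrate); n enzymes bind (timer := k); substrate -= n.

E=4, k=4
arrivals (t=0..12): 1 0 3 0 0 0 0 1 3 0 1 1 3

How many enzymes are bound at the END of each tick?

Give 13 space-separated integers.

t=0: arr=1 -> substrate=0 bound=1 product=0
t=1: arr=0 -> substrate=0 bound=1 product=0
t=2: arr=3 -> substrate=0 bound=4 product=0
t=3: arr=0 -> substrate=0 bound=4 product=0
t=4: arr=0 -> substrate=0 bound=3 product=1
t=5: arr=0 -> substrate=0 bound=3 product=1
t=6: arr=0 -> substrate=0 bound=0 product=4
t=7: arr=1 -> substrate=0 bound=1 product=4
t=8: arr=3 -> substrate=0 bound=4 product=4
t=9: arr=0 -> substrate=0 bound=4 product=4
t=10: arr=1 -> substrate=1 bound=4 product=4
t=11: arr=1 -> substrate=1 bound=4 product=5
t=12: arr=3 -> substrate=1 bound=4 product=8

Answer: 1 1 4 4 3 3 0 1 4 4 4 4 4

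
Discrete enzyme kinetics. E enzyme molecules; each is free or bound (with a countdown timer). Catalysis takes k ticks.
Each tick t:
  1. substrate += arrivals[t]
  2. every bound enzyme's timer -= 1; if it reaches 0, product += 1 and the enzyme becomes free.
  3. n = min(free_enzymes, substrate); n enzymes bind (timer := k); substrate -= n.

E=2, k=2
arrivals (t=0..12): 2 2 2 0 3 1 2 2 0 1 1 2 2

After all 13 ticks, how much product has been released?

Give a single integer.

Answer: 12

Derivation:
t=0: arr=2 -> substrate=0 bound=2 product=0
t=1: arr=2 -> substrate=2 bound=2 product=0
t=2: arr=2 -> substrate=2 bound=2 product=2
t=3: arr=0 -> substrate=2 bound=2 product=2
t=4: arr=3 -> substrate=3 bound=2 product=4
t=5: arr=1 -> substrate=4 bound=2 product=4
t=6: arr=2 -> substrate=4 bound=2 product=6
t=7: arr=2 -> substrate=6 bound=2 product=6
t=8: arr=0 -> substrate=4 bound=2 product=8
t=9: arr=1 -> substrate=5 bound=2 product=8
t=10: arr=1 -> substrate=4 bound=2 product=10
t=11: arr=2 -> substrate=6 bound=2 product=10
t=12: arr=2 -> substrate=6 bound=2 product=12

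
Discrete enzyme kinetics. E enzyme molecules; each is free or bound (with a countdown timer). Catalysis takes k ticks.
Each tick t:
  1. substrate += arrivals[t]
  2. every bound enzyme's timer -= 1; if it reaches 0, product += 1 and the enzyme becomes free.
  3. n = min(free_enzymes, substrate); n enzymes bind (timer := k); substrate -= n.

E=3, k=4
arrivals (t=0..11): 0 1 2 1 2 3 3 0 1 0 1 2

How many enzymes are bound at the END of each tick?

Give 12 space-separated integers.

Answer: 0 1 3 3 3 3 3 3 3 3 3 3

Derivation:
t=0: arr=0 -> substrate=0 bound=0 product=0
t=1: arr=1 -> substrate=0 bound=1 product=0
t=2: arr=2 -> substrate=0 bound=3 product=0
t=3: arr=1 -> substrate=1 bound=3 product=0
t=4: arr=2 -> substrate=3 bound=3 product=0
t=5: arr=3 -> substrate=5 bound=3 product=1
t=6: arr=3 -> substrate=6 bound=3 product=3
t=7: arr=0 -> substrate=6 bound=3 product=3
t=8: arr=1 -> substrate=7 bound=3 product=3
t=9: arr=0 -> substrate=6 bound=3 product=4
t=10: arr=1 -> substrate=5 bound=3 product=6
t=11: arr=2 -> substrate=7 bound=3 product=6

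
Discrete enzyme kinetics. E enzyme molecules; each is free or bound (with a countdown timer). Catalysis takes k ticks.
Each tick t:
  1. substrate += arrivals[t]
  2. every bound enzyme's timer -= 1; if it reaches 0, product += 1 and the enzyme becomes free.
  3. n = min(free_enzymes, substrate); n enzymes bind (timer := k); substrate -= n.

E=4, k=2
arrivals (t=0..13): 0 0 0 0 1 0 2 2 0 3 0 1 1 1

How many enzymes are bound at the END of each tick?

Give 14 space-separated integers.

Answer: 0 0 0 0 1 1 2 4 2 3 3 1 2 2

Derivation:
t=0: arr=0 -> substrate=0 bound=0 product=0
t=1: arr=0 -> substrate=0 bound=0 product=0
t=2: arr=0 -> substrate=0 bound=0 product=0
t=3: arr=0 -> substrate=0 bound=0 product=0
t=4: arr=1 -> substrate=0 bound=1 product=0
t=5: arr=0 -> substrate=0 bound=1 product=0
t=6: arr=2 -> substrate=0 bound=2 product=1
t=7: arr=2 -> substrate=0 bound=4 product=1
t=8: arr=0 -> substrate=0 bound=2 product=3
t=9: arr=3 -> substrate=0 bound=3 product=5
t=10: arr=0 -> substrate=0 bound=3 product=5
t=11: arr=1 -> substrate=0 bound=1 product=8
t=12: arr=1 -> substrate=0 bound=2 product=8
t=13: arr=1 -> substrate=0 bound=2 product=9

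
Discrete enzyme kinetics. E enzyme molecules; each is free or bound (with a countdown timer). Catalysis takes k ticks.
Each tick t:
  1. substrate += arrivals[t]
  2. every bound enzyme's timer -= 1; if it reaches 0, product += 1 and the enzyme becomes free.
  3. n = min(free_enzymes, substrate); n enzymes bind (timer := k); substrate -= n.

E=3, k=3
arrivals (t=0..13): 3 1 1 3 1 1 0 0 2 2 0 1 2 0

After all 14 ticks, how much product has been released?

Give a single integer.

t=0: arr=3 -> substrate=0 bound=3 product=0
t=1: arr=1 -> substrate=1 bound=3 product=0
t=2: arr=1 -> substrate=2 bound=3 product=0
t=3: arr=3 -> substrate=2 bound=3 product=3
t=4: arr=1 -> substrate=3 bound=3 product=3
t=5: arr=1 -> substrate=4 bound=3 product=3
t=6: arr=0 -> substrate=1 bound=3 product=6
t=7: arr=0 -> substrate=1 bound=3 product=6
t=8: arr=2 -> substrate=3 bound=3 product=6
t=9: arr=2 -> substrate=2 bound=3 product=9
t=10: arr=0 -> substrate=2 bound=3 product=9
t=11: arr=1 -> substrate=3 bound=3 product=9
t=12: arr=2 -> substrate=2 bound=3 product=12
t=13: arr=0 -> substrate=2 bound=3 product=12

Answer: 12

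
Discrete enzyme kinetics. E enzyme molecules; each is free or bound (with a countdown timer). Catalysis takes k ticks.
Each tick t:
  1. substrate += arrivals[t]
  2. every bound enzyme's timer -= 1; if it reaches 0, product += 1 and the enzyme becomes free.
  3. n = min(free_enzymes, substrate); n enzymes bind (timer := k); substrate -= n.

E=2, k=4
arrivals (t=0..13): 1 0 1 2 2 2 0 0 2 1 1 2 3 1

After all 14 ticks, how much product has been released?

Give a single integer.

t=0: arr=1 -> substrate=0 bound=1 product=0
t=1: arr=0 -> substrate=0 bound=1 product=0
t=2: arr=1 -> substrate=0 bound=2 product=0
t=3: arr=2 -> substrate=2 bound=2 product=0
t=4: arr=2 -> substrate=3 bound=2 product=1
t=5: arr=2 -> substrate=5 bound=2 product=1
t=6: arr=0 -> substrate=4 bound=2 product=2
t=7: arr=0 -> substrate=4 bound=2 product=2
t=8: arr=2 -> substrate=5 bound=2 product=3
t=9: arr=1 -> substrate=6 bound=2 product=3
t=10: arr=1 -> substrate=6 bound=2 product=4
t=11: arr=2 -> substrate=8 bound=2 product=4
t=12: arr=3 -> substrate=10 bound=2 product=5
t=13: arr=1 -> substrate=11 bound=2 product=5

Answer: 5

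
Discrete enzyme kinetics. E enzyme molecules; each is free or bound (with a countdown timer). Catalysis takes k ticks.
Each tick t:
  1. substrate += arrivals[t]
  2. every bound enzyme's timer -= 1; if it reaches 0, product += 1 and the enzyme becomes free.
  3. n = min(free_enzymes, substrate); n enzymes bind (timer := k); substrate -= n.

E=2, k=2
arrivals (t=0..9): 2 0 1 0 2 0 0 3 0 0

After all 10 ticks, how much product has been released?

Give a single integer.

Answer: 7

Derivation:
t=0: arr=2 -> substrate=0 bound=2 product=0
t=1: arr=0 -> substrate=0 bound=2 product=0
t=2: arr=1 -> substrate=0 bound=1 product=2
t=3: arr=0 -> substrate=0 bound=1 product=2
t=4: arr=2 -> substrate=0 bound=2 product=3
t=5: arr=0 -> substrate=0 bound=2 product=3
t=6: arr=0 -> substrate=0 bound=0 product=5
t=7: arr=3 -> substrate=1 bound=2 product=5
t=8: arr=0 -> substrate=1 bound=2 product=5
t=9: arr=0 -> substrate=0 bound=1 product=7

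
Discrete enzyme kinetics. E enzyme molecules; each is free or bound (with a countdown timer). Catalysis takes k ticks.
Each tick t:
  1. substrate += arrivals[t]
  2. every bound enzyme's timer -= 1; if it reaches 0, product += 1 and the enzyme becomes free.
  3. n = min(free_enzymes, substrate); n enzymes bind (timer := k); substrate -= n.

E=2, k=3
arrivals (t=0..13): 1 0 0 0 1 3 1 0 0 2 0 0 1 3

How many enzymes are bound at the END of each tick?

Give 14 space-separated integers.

Answer: 1 1 1 0 1 2 2 2 2 2 2 2 2 2

Derivation:
t=0: arr=1 -> substrate=0 bound=1 product=0
t=1: arr=0 -> substrate=0 bound=1 product=0
t=2: arr=0 -> substrate=0 bound=1 product=0
t=3: arr=0 -> substrate=0 bound=0 product=1
t=4: arr=1 -> substrate=0 bound=1 product=1
t=5: arr=3 -> substrate=2 bound=2 product=1
t=6: arr=1 -> substrate=3 bound=2 product=1
t=7: arr=0 -> substrate=2 bound=2 product=2
t=8: arr=0 -> substrate=1 bound=2 product=3
t=9: arr=2 -> substrate=3 bound=2 product=3
t=10: arr=0 -> substrate=2 bound=2 product=4
t=11: arr=0 -> substrate=1 bound=2 product=5
t=12: arr=1 -> substrate=2 bound=2 product=5
t=13: arr=3 -> substrate=4 bound=2 product=6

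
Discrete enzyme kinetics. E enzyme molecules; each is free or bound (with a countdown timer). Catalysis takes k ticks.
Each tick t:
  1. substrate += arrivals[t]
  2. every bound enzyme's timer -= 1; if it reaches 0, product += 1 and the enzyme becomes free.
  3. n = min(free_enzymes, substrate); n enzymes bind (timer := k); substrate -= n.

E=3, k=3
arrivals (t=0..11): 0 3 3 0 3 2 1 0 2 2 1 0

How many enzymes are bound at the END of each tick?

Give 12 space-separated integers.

t=0: arr=0 -> substrate=0 bound=0 product=0
t=1: arr=3 -> substrate=0 bound=3 product=0
t=2: arr=3 -> substrate=3 bound=3 product=0
t=3: arr=0 -> substrate=3 bound=3 product=0
t=4: arr=3 -> substrate=3 bound=3 product=3
t=5: arr=2 -> substrate=5 bound=3 product=3
t=6: arr=1 -> substrate=6 bound=3 product=3
t=7: arr=0 -> substrate=3 bound=3 product=6
t=8: arr=2 -> substrate=5 bound=3 product=6
t=9: arr=2 -> substrate=7 bound=3 product=6
t=10: arr=1 -> substrate=5 bound=3 product=9
t=11: arr=0 -> substrate=5 bound=3 product=9

Answer: 0 3 3 3 3 3 3 3 3 3 3 3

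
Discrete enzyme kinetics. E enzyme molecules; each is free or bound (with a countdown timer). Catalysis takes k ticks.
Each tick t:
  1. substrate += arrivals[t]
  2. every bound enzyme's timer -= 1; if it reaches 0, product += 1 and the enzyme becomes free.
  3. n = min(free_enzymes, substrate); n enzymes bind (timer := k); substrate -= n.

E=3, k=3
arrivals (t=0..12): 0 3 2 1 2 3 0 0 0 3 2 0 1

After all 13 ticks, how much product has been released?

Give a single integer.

t=0: arr=0 -> substrate=0 bound=0 product=0
t=1: arr=3 -> substrate=0 bound=3 product=0
t=2: arr=2 -> substrate=2 bound=3 product=0
t=3: arr=1 -> substrate=3 bound=3 product=0
t=4: arr=2 -> substrate=2 bound=3 product=3
t=5: arr=3 -> substrate=5 bound=3 product=3
t=6: arr=0 -> substrate=5 bound=3 product=3
t=7: arr=0 -> substrate=2 bound=3 product=6
t=8: arr=0 -> substrate=2 bound=3 product=6
t=9: arr=3 -> substrate=5 bound=3 product=6
t=10: arr=2 -> substrate=4 bound=3 product=9
t=11: arr=0 -> substrate=4 bound=3 product=9
t=12: arr=1 -> substrate=5 bound=3 product=9

Answer: 9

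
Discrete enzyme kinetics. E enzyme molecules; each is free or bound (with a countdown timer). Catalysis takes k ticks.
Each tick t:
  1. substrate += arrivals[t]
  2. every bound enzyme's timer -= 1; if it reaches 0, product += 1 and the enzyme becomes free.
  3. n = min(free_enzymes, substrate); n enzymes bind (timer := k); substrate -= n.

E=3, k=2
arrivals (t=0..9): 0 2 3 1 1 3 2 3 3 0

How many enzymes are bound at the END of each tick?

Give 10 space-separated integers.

Answer: 0 2 3 3 3 3 3 3 3 3

Derivation:
t=0: arr=0 -> substrate=0 bound=0 product=0
t=1: arr=2 -> substrate=0 bound=2 product=0
t=2: arr=3 -> substrate=2 bound=3 product=0
t=3: arr=1 -> substrate=1 bound=3 product=2
t=4: arr=1 -> substrate=1 bound=3 product=3
t=5: arr=3 -> substrate=2 bound=3 product=5
t=6: arr=2 -> substrate=3 bound=3 product=6
t=7: arr=3 -> substrate=4 bound=3 product=8
t=8: arr=3 -> substrate=6 bound=3 product=9
t=9: arr=0 -> substrate=4 bound=3 product=11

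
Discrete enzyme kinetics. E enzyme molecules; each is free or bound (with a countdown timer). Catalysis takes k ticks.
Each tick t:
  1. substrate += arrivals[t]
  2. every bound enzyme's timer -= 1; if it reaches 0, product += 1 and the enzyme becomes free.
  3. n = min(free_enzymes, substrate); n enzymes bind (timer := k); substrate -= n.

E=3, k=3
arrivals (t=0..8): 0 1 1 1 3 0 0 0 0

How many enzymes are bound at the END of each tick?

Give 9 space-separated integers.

Answer: 0 1 2 3 3 3 3 2 1

Derivation:
t=0: arr=0 -> substrate=0 bound=0 product=0
t=1: arr=1 -> substrate=0 bound=1 product=0
t=2: arr=1 -> substrate=0 bound=2 product=0
t=3: arr=1 -> substrate=0 bound=3 product=0
t=4: arr=3 -> substrate=2 bound=3 product=1
t=5: arr=0 -> substrate=1 bound=3 product=2
t=6: arr=0 -> substrate=0 bound=3 product=3
t=7: arr=0 -> substrate=0 bound=2 product=4
t=8: arr=0 -> substrate=0 bound=1 product=5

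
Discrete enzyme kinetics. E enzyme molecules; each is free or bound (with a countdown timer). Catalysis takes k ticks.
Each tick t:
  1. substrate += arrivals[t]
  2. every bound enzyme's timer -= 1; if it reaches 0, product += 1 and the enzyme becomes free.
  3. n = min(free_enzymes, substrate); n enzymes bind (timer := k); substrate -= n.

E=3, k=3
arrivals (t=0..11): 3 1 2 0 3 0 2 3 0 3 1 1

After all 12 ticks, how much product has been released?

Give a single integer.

Answer: 9

Derivation:
t=0: arr=3 -> substrate=0 bound=3 product=0
t=1: arr=1 -> substrate=1 bound=3 product=0
t=2: arr=2 -> substrate=3 bound=3 product=0
t=3: arr=0 -> substrate=0 bound=3 product=3
t=4: arr=3 -> substrate=3 bound=3 product=3
t=5: arr=0 -> substrate=3 bound=3 product=3
t=6: arr=2 -> substrate=2 bound=3 product=6
t=7: arr=3 -> substrate=5 bound=3 product=6
t=8: arr=0 -> substrate=5 bound=3 product=6
t=9: arr=3 -> substrate=5 bound=3 product=9
t=10: arr=1 -> substrate=6 bound=3 product=9
t=11: arr=1 -> substrate=7 bound=3 product=9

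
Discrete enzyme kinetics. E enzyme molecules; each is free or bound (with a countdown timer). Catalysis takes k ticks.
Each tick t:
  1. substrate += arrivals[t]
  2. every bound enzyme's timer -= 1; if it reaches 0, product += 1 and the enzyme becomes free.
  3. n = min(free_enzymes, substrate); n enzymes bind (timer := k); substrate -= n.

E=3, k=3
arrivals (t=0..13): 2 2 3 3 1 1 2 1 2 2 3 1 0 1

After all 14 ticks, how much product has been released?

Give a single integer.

t=0: arr=2 -> substrate=0 bound=2 product=0
t=1: arr=2 -> substrate=1 bound=3 product=0
t=2: arr=3 -> substrate=4 bound=3 product=0
t=3: arr=3 -> substrate=5 bound=3 product=2
t=4: arr=1 -> substrate=5 bound=3 product=3
t=5: arr=1 -> substrate=6 bound=3 product=3
t=6: arr=2 -> substrate=6 bound=3 product=5
t=7: arr=1 -> substrate=6 bound=3 product=6
t=8: arr=2 -> substrate=8 bound=3 product=6
t=9: arr=2 -> substrate=8 bound=3 product=8
t=10: arr=3 -> substrate=10 bound=3 product=9
t=11: arr=1 -> substrate=11 bound=3 product=9
t=12: arr=0 -> substrate=9 bound=3 product=11
t=13: arr=1 -> substrate=9 bound=3 product=12

Answer: 12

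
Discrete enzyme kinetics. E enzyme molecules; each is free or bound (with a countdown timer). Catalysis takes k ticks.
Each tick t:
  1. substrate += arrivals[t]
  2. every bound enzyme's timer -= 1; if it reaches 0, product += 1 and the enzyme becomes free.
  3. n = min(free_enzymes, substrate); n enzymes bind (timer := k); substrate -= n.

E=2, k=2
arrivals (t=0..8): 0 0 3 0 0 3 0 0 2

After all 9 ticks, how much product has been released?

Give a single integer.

Answer: 5

Derivation:
t=0: arr=0 -> substrate=0 bound=0 product=0
t=1: arr=0 -> substrate=0 bound=0 product=0
t=2: arr=3 -> substrate=1 bound=2 product=0
t=3: arr=0 -> substrate=1 bound=2 product=0
t=4: arr=0 -> substrate=0 bound=1 product=2
t=5: arr=3 -> substrate=2 bound=2 product=2
t=6: arr=0 -> substrate=1 bound=2 product=3
t=7: arr=0 -> substrate=0 bound=2 product=4
t=8: arr=2 -> substrate=1 bound=2 product=5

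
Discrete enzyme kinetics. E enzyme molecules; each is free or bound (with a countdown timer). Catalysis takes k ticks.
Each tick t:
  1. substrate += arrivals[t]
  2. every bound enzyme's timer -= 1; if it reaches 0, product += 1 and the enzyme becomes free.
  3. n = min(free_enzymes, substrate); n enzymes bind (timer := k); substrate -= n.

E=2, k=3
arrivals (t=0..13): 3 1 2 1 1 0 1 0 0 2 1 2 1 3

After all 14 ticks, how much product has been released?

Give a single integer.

t=0: arr=3 -> substrate=1 bound=2 product=0
t=1: arr=1 -> substrate=2 bound=2 product=0
t=2: arr=2 -> substrate=4 bound=2 product=0
t=3: arr=1 -> substrate=3 bound=2 product=2
t=4: arr=1 -> substrate=4 bound=2 product=2
t=5: arr=0 -> substrate=4 bound=2 product=2
t=6: arr=1 -> substrate=3 bound=2 product=4
t=7: arr=0 -> substrate=3 bound=2 product=4
t=8: arr=0 -> substrate=3 bound=2 product=4
t=9: arr=2 -> substrate=3 bound=2 product=6
t=10: arr=1 -> substrate=4 bound=2 product=6
t=11: arr=2 -> substrate=6 bound=2 product=6
t=12: arr=1 -> substrate=5 bound=2 product=8
t=13: arr=3 -> substrate=8 bound=2 product=8

Answer: 8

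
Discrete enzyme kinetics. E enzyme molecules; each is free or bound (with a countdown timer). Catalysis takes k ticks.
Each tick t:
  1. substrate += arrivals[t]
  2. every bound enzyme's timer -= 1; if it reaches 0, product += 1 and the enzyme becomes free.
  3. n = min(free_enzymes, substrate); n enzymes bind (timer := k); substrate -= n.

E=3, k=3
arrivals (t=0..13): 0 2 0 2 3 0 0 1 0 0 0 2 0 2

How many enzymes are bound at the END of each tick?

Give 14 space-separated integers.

t=0: arr=0 -> substrate=0 bound=0 product=0
t=1: arr=2 -> substrate=0 bound=2 product=0
t=2: arr=0 -> substrate=0 bound=2 product=0
t=3: arr=2 -> substrate=1 bound=3 product=0
t=4: arr=3 -> substrate=2 bound=3 product=2
t=5: arr=0 -> substrate=2 bound=3 product=2
t=6: arr=0 -> substrate=1 bound=3 product=3
t=7: arr=1 -> substrate=0 bound=3 product=5
t=8: arr=0 -> substrate=0 bound=3 product=5
t=9: arr=0 -> substrate=0 bound=2 product=6
t=10: arr=0 -> substrate=0 bound=0 product=8
t=11: arr=2 -> substrate=0 bound=2 product=8
t=12: arr=0 -> substrate=0 bound=2 product=8
t=13: arr=2 -> substrate=1 bound=3 product=8

Answer: 0 2 2 3 3 3 3 3 3 2 0 2 2 3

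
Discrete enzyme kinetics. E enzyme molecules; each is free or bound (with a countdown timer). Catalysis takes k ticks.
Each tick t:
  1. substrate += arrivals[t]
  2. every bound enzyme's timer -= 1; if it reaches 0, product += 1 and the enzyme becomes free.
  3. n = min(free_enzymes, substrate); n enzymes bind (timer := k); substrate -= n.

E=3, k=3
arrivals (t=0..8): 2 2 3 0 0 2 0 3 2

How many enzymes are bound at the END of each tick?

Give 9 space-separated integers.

t=0: arr=2 -> substrate=0 bound=2 product=0
t=1: arr=2 -> substrate=1 bound=3 product=0
t=2: arr=3 -> substrate=4 bound=3 product=0
t=3: arr=0 -> substrate=2 bound=3 product=2
t=4: arr=0 -> substrate=1 bound=3 product=3
t=5: arr=2 -> substrate=3 bound=3 product=3
t=6: arr=0 -> substrate=1 bound=3 product=5
t=7: arr=3 -> substrate=3 bound=3 product=6
t=8: arr=2 -> substrate=5 bound=3 product=6

Answer: 2 3 3 3 3 3 3 3 3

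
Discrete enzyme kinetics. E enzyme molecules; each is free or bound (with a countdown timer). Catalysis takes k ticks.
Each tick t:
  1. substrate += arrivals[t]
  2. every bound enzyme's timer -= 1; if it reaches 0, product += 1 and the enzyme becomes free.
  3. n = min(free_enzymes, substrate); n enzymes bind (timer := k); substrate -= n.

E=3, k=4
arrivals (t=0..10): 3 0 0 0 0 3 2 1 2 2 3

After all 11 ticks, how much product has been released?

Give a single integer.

Answer: 6

Derivation:
t=0: arr=3 -> substrate=0 bound=3 product=0
t=1: arr=0 -> substrate=0 bound=3 product=0
t=2: arr=0 -> substrate=0 bound=3 product=0
t=3: arr=0 -> substrate=0 bound=3 product=0
t=4: arr=0 -> substrate=0 bound=0 product=3
t=5: arr=3 -> substrate=0 bound=3 product=3
t=6: arr=2 -> substrate=2 bound=3 product=3
t=7: arr=1 -> substrate=3 bound=3 product=3
t=8: arr=2 -> substrate=5 bound=3 product=3
t=9: arr=2 -> substrate=4 bound=3 product=6
t=10: arr=3 -> substrate=7 bound=3 product=6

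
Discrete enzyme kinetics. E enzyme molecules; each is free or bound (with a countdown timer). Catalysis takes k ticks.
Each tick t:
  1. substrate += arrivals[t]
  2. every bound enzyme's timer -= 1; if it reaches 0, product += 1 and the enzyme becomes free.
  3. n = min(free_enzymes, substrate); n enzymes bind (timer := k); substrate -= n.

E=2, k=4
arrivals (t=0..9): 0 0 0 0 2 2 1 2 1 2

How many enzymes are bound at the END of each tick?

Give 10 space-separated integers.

Answer: 0 0 0 0 2 2 2 2 2 2

Derivation:
t=0: arr=0 -> substrate=0 bound=0 product=0
t=1: arr=0 -> substrate=0 bound=0 product=0
t=2: arr=0 -> substrate=0 bound=0 product=0
t=3: arr=0 -> substrate=0 bound=0 product=0
t=4: arr=2 -> substrate=0 bound=2 product=0
t=5: arr=2 -> substrate=2 bound=2 product=0
t=6: arr=1 -> substrate=3 bound=2 product=0
t=7: arr=2 -> substrate=5 bound=2 product=0
t=8: arr=1 -> substrate=4 bound=2 product=2
t=9: arr=2 -> substrate=6 bound=2 product=2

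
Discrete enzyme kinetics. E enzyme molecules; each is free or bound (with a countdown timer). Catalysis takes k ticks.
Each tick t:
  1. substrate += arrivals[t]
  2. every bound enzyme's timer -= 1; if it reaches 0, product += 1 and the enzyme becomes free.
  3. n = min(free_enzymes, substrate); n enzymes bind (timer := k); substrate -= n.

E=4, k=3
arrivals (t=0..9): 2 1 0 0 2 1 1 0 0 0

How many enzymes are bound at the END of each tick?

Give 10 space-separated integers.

t=0: arr=2 -> substrate=0 bound=2 product=0
t=1: arr=1 -> substrate=0 bound=3 product=0
t=2: arr=0 -> substrate=0 bound=3 product=0
t=3: arr=0 -> substrate=0 bound=1 product=2
t=4: arr=2 -> substrate=0 bound=2 product=3
t=5: arr=1 -> substrate=0 bound=3 product=3
t=6: arr=1 -> substrate=0 bound=4 product=3
t=7: arr=0 -> substrate=0 bound=2 product=5
t=8: arr=0 -> substrate=0 bound=1 product=6
t=9: arr=0 -> substrate=0 bound=0 product=7

Answer: 2 3 3 1 2 3 4 2 1 0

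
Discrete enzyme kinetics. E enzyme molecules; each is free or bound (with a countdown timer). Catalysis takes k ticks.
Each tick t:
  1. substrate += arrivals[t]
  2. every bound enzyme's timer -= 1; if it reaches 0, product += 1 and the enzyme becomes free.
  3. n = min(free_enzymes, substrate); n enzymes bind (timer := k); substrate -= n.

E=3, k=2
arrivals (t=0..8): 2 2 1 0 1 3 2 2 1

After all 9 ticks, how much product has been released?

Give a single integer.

t=0: arr=2 -> substrate=0 bound=2 product=0
t=1: arr=2 -> substrate=1 bound=3 product=0
t=2: arr=1 -> substrate=0 bound=3 product=2
t=3: arr=0 -> substrate=0 bound=2 product=3
t=4: arr=1 -> substrate=0 bound=1 product=5
t=5: arr=3 -> substrate=1 bound=3 product=5
t=6: arr=2 -> substrate=2 bound=3 product=6
t=7: arr=2 -> substrate=2 bound=3 product=8
t=8: arr=1 -> substrate=2 bound=3 product=9

Answer: 9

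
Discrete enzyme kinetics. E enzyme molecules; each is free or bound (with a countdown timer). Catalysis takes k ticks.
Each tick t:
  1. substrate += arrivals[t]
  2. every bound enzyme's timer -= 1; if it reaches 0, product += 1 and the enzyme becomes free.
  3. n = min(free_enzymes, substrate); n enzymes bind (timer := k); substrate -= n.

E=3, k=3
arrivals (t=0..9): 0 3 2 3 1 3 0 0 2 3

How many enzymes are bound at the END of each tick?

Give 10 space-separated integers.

Answer: 0 3 3 3 3 3 3 3 3 3

Derivation:
t=0: arr=0 -> substrate=0 bound=0 product=0
t=1: arr=3 -> substrate=0 bound=3 product=0
t=2: arr=2 -> substrate=2 bound=3 product=0
t=3: arr=3 -> substrate=5 bound=3 product=0
t=4: arr=1 -> substrate=3 bound=3 product=3
t=5: arr=3 -> substrate=6 bound=3 product=3
t=6: arr=0 -> substrate=6 bound=3 product=3
t=7: arr=0 -> substrate=3 bound=3 product=6
t=8: arr=2 -> substrate=5 bound=3 product=6
t=9: arr=3 -> substrate=8 bound=3 product=6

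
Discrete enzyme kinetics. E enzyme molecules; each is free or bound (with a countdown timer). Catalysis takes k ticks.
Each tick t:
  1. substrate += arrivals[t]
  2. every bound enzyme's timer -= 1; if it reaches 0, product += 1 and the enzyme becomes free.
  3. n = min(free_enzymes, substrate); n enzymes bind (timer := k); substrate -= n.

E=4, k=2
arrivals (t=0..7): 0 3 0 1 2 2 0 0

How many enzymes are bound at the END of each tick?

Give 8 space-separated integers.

Answer: 0 3 3 1 3 4 2 0

Derivation:
t=0: arr=0 -> substrate=0 bound=0 product=0
t=1: arr=3 -> substrate=0 bound=3 product=0
t=2: arr=0 -> substrate=0 bound=3 product=0
t=3: arr=1 -> substrate=0 bound=1 product=3
t=4: arr=2 -> substrate=0 bound=3 product=3
t=5: arr=2 -> substrate=0 bound=4 product=4
t=6: arr=0 -> substrate=0 bound=2 product=6
t=7: arr=0 -> substrate=0 bound=0 product=8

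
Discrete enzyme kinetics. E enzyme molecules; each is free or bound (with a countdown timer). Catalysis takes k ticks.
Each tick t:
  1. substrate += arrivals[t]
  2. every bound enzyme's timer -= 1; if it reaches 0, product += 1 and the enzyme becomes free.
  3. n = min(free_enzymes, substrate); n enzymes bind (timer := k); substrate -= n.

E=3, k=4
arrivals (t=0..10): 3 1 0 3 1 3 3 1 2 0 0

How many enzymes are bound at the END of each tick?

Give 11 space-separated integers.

t=0: arr=3 -> substrate=0 bound=3 product=0
t=1: arr=1 -> substrate=1 bound=3 product=0
t=2: arr=0 -> substrate=1 bound=3 product=0
t=3: arr=3 -> substrate=4 bound=3 product=0
t=4: arr=1 -> substrate=2 bound=3 product=3
t=5: arr=3 -> substrate=5 bound=3 product=3
t=6: arr=3 -> substrate=8 bound=3 product=3
t=7: arr=1 -> substrate=9 bound=3 product=3
t=8: arr=2 -> substrate=8 bound=3 product=6
t=9: arr=0 -> substrate=8 bound=3 product=6
t=10: arr=0 -> substrate=8 bound=3 product=6

Answer: 3 3 3 3 3 3 3 3 3 3 3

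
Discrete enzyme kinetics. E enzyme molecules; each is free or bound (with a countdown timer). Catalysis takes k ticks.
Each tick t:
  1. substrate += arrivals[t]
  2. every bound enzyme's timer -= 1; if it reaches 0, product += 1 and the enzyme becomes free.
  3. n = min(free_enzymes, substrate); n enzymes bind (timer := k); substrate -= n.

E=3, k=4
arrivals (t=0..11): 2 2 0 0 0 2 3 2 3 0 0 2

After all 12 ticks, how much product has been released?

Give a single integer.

Answer: 6

Derivation:
t=0: arr=2 -> substrate=0 bound=2 product=0
t=1: arr=2 -> substrate=1 bound=3 product=0
t=2: arr=0 -> substrate=1 bound=3 product=0
t=3: arr=0 -> substrate=1 bound=3 product=0
t=4: arr=0 -> substrate=0 bound=2 product=2
t=5: arr=2 -> substrate=0 bound=3 product=3
t=6: arr=3 -> substrate=3 bound=3 product=3
t=7: arr=2 -> substrate=5 bound=3 product=3
t=8: arr=3 -> substrate=7 bound=3 product=4
t=9: arr=0 -> substrate=5 bound=3 product=6
t=10: arr=0 -> substrate=5 bound=3 product=6
t=11: arr=2 -> substrate=7 bound=3 product=6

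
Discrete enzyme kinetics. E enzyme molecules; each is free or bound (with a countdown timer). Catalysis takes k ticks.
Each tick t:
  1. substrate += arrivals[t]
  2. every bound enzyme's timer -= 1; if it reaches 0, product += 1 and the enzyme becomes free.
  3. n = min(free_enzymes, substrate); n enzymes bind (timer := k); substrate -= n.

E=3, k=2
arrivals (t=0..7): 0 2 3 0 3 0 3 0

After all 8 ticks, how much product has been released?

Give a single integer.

Answer: 8

Derivation:
t=0: arr=0 -> substrate=0 bound=0 product=0
t=1: arr=2 -> substrate=0 bound=2 product=0
t=2: arr=3 -> substrate=2 bound=3 product=0
t=3: arr=0 -> substrate=0 bound=3 product=2
t=4: arr=3 -> substrate=2 bound=3 product=3
t=5: arr=0 -> substrate=0 bound=3 product=5
t=6: arr=3 -> substrate=2 bound=3 product=6
t=7: arr=0 -> substrate=0 bound=3 product=8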